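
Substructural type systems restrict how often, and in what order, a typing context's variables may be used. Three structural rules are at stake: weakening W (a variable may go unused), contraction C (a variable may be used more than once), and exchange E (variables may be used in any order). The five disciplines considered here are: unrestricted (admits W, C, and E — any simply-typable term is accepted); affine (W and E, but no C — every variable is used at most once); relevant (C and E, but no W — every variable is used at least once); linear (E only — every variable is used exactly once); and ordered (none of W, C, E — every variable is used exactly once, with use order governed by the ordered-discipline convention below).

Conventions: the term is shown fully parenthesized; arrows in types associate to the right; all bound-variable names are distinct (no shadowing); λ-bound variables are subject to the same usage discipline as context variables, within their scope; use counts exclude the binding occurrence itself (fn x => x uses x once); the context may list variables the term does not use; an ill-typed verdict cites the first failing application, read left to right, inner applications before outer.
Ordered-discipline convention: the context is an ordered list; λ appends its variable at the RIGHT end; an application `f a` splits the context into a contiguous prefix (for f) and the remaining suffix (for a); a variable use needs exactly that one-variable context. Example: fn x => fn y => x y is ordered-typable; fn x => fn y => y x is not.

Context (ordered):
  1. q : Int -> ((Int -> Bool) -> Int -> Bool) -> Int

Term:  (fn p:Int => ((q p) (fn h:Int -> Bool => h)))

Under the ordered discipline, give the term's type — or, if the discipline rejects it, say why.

term : Int -> Int
use counts: q=1; p (λ-bound)=1; h (λ-bound)=1
uses in reading order: q, p, h
typing: ✓ — Int -> Int
across the five disciplines: ordered ✓ · linear ✓ · affine ✓ · relevant ✓ · unrestricted ✓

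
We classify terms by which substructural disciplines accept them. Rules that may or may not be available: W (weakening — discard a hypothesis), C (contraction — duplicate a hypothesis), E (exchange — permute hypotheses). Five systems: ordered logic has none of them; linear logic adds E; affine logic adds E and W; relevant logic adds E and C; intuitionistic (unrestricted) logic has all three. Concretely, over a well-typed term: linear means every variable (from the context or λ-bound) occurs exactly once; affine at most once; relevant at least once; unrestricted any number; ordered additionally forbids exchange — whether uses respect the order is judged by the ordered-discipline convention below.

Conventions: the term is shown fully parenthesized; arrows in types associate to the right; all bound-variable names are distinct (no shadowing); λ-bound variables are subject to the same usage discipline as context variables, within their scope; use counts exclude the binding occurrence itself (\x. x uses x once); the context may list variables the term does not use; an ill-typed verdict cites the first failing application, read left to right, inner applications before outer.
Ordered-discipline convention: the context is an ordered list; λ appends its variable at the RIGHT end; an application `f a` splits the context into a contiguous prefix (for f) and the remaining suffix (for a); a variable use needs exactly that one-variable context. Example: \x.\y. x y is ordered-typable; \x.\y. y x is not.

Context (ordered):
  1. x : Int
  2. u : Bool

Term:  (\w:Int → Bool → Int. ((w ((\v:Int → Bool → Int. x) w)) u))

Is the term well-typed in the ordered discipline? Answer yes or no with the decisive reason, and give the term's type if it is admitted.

no — needs contraction — w ×2; v never used (weakening)
counts: x: 1; u: 1; w [bound]: 2; v [bound]: 0
left-to-right use order: w, x, w, u
typing: ✓ — (Int → Bool → Int) → Int
all disciplines: ordered ✗ · linear ✗ · affine ✗ · relevant ✗ · unrestricted ✓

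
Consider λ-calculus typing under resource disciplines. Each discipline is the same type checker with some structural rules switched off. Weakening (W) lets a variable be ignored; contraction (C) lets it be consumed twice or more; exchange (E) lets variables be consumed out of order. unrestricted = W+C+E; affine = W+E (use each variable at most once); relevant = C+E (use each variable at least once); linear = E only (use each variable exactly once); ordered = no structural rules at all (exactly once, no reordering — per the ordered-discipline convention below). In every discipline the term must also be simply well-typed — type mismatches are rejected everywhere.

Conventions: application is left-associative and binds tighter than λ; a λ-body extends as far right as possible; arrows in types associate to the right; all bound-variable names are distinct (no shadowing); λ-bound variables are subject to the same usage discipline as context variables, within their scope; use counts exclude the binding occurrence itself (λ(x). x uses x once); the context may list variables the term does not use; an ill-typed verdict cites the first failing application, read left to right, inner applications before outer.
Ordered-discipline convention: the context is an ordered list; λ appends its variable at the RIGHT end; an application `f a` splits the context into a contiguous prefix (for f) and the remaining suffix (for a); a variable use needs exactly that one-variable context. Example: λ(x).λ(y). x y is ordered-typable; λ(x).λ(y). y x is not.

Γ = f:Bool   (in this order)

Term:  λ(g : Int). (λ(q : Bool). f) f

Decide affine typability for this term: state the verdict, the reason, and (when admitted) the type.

no — needs contraction — f ×2
usage: f: 2×, g (bound): 0×, q (bound): 0×
order of uses: f, f
typing: ✓ — Int → Bool
summary: ordered ✗; linear ✗; affine ✗; relevant ✗; unrestricted ✓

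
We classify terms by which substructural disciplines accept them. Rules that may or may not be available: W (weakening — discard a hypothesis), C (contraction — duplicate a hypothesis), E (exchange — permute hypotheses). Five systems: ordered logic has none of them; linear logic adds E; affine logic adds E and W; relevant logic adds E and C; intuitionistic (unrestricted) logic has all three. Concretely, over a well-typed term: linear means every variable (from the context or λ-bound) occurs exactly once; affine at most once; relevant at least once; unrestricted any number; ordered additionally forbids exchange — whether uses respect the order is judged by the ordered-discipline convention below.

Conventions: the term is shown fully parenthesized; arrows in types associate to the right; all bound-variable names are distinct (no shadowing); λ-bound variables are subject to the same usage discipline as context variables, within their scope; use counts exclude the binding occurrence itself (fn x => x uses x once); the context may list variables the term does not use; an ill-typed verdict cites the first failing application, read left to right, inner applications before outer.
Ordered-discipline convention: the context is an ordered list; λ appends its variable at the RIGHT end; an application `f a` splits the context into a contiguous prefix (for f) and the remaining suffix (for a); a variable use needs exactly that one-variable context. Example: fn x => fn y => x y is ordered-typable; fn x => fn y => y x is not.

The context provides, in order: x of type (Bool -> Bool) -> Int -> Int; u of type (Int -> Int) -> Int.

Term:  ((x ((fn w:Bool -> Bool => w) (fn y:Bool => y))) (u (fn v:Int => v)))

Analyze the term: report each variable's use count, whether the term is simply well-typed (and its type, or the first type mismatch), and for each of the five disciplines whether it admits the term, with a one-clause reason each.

variable uses: x=1; u=1; w (λ-bound)=1; y (λ-bound)=1; v (λ-bound)=1
use order (left to right): x, w, y, u, v
typing: well-typed at Int
ordered ✓ (single-use (x, u, w, y, v), ordered derivation ok)
linear ✓ (each of x, u, w, y, v used exactly once)
affine ✓ (at most one use each (x, u, w, y, v))
relevant ✓ (x, u, w, y, v: all used, weakening unneeded)
unrestricted ✓ (type-checks (Int) and nothing is barred)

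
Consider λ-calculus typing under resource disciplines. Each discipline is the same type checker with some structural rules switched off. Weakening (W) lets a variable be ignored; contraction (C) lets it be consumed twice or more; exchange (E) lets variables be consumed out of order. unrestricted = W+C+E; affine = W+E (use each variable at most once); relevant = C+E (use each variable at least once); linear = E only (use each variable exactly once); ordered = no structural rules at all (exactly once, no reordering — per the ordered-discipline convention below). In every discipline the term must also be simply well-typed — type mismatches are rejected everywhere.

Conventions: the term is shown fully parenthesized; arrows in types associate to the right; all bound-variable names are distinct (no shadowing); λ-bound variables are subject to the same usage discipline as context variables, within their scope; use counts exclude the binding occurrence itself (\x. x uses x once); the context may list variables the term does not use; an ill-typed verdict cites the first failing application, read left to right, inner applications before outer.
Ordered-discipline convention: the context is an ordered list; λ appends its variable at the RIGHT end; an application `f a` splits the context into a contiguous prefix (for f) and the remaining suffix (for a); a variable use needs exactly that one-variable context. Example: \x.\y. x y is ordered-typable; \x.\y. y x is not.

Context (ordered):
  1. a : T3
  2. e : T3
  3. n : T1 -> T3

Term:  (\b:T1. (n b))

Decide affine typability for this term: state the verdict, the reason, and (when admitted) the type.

yes — at most one use each (a, e, n, b); term : T1 -> T3
usage: a: 0, e: 0, n: 1, b [bound]: 1
use order (left to right): n, b
typing: well-typed at T1 -> T3
per-discipline verdicts: ordered ✗; linear ✗; affine ✓; relevant ✗; unrestricted ✓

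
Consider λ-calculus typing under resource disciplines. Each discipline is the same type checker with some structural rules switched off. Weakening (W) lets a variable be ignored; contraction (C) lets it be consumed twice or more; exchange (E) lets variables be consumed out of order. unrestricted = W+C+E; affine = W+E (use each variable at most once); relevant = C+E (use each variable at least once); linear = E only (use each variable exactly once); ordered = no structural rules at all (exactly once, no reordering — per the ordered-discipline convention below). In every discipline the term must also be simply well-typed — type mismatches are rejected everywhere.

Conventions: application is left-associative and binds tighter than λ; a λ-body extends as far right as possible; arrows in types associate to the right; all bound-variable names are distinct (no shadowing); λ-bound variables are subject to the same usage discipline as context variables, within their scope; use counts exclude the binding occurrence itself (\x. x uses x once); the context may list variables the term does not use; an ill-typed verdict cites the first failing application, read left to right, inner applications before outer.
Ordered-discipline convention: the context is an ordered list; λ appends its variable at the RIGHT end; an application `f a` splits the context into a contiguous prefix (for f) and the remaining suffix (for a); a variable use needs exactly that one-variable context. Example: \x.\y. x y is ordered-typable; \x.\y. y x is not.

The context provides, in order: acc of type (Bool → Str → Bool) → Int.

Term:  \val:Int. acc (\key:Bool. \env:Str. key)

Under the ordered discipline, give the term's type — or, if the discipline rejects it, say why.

not well-typed under ordered — unused: val, env — weakening required
variable uses: acc: 1×; val (λ-bound): 0×; key (λ-bound): 1×; env (λ-bound): 0×
uses in reading order: acc, key
typing: well-typed at Int → Int
all disciplines: ordered ✗ · linear ✗ · affine ✓ · relevant ✗ · unrestricted ✓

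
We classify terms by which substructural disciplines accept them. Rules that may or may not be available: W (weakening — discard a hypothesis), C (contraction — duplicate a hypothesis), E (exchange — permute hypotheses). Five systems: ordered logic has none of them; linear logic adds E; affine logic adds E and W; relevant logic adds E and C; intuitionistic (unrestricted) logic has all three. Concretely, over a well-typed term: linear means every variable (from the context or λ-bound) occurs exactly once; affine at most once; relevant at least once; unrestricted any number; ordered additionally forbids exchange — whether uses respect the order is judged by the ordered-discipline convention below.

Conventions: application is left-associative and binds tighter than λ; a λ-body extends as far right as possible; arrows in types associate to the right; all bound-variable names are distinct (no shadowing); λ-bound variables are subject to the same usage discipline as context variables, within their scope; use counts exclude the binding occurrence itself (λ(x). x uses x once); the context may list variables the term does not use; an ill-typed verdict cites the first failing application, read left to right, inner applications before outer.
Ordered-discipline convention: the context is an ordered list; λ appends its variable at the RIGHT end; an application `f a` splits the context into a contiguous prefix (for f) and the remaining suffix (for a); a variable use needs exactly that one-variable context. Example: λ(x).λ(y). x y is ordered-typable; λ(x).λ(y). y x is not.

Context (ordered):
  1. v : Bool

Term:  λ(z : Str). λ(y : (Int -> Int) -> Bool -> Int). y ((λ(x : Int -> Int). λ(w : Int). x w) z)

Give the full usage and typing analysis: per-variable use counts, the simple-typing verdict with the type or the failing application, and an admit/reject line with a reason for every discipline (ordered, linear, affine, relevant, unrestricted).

counts: v=0; z (bound)=1; y (bound)=1; x (bound)=1; w (bound)=1
uses in reading order: y, x, w, z
typing: ill-typed: an argument Str mismatches the expected Int -> Int
ordered ✗ (a type mismatch blocks all five)
linear ✗ (the type mismatch rejects it)
affine ✗ (not simply typable)
relevant ✗ (fails simple typing)
unrestricted ✗ (a type mismatch blocks all five)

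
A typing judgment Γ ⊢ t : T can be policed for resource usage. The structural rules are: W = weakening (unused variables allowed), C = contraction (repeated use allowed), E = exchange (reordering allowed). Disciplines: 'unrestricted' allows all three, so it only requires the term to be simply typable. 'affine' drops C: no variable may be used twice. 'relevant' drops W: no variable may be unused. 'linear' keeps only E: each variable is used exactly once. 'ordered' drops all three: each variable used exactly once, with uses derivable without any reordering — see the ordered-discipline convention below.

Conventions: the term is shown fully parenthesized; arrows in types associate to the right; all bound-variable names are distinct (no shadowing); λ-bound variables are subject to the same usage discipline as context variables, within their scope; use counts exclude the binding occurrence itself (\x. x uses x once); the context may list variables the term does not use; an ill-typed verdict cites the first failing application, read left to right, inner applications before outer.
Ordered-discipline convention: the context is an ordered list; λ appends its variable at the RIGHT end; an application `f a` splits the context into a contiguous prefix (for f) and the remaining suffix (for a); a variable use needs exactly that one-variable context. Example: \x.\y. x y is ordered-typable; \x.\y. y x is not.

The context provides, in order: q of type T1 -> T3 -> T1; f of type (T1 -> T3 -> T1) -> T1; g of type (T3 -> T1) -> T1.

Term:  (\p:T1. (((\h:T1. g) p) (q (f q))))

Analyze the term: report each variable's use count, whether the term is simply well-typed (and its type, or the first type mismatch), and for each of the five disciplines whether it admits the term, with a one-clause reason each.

variable uses: q ×2, f ×1, g ×1, p (λ-bound) ×1, h (λ-bound) ×0
uses in reading order: g, p, q, f, q
typing: the term checks, with type T1 -> T1
ordered: ✗ — needs contraction — q ×2; h left unused
linear: ✗ — needs contraction — q ×2; h left unused
affine: ✗ — needs contraction — q ×2
relevant: ✗ — h left unused
unrestricted: ✓ — well-typed at T1 -> T1; no restrictions here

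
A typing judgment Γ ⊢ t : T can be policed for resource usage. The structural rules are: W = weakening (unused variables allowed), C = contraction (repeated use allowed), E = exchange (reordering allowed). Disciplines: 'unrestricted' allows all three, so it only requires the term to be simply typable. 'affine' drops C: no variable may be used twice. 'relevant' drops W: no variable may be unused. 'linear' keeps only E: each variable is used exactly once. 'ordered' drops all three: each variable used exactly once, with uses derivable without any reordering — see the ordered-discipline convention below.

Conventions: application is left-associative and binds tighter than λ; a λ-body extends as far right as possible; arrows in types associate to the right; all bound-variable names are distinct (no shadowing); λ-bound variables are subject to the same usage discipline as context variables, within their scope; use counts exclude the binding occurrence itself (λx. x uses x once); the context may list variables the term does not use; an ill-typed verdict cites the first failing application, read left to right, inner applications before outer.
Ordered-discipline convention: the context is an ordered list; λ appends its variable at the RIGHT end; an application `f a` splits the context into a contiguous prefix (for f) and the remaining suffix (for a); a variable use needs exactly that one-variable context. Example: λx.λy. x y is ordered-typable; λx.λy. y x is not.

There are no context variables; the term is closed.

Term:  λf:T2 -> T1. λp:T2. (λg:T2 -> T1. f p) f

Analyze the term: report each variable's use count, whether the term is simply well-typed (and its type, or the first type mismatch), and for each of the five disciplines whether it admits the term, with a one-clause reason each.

usage: f (bound): 2×; p (bound): 1×; g (bound): 0×
uses in reading order: f, p, f
typing: well-typed at (T2 -> T1) -> T2 -> T1
ordered: ✗ — f ×2 used more than once (contraction); g never used (weakening)
linear: ✗ — f ×2 used more than once (contraction); g never used (weakening)
affine: ✗ — f ×2 used more than once (contraction)
relevant: ✗ — g never used (weakening)
unrestricted: ✓ — typability at (T2 -> T1) -> T2 -> T1 is all that's needed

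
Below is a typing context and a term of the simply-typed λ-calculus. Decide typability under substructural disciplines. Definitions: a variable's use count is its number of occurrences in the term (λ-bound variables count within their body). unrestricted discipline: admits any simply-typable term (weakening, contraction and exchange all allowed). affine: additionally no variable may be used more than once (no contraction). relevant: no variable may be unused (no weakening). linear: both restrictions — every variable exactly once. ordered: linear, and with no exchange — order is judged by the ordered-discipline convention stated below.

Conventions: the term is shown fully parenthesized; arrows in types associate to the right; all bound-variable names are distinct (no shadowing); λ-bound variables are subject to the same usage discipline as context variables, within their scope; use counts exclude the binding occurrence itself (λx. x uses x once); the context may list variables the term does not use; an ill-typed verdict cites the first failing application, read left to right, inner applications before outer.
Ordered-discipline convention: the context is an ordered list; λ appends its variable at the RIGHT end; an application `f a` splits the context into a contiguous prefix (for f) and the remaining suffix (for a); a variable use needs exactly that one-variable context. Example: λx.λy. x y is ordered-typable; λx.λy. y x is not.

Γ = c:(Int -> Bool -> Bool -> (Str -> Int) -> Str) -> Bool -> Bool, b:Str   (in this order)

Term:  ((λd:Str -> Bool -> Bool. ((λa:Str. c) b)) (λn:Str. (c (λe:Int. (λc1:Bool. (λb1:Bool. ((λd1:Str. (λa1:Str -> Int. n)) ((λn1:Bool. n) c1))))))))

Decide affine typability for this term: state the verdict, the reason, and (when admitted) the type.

no — c ×2, n ×2 used more than once (contraction)
usage: c=2; b=1; d (λ-bound)=0; a (λ-bound)=0; n (λ-bound)=2; e (λ-bound)=0; c1 (λ-bound)=1; b1 (λ-bound)=0; d1 (λ-bound)=0; a1 (λ-bound)=0; n1 (λ-bound)=0
uses in reading order: c, b, c, n, n, c1
typing: well-typed at (Int -> Bool -> Bool -> (Str -> Int) -> Str) -> Bool -> Bool
across the five disciplines: ordered ✗, linear ✗, affine ✗, relevant ✗, unrestricted ✓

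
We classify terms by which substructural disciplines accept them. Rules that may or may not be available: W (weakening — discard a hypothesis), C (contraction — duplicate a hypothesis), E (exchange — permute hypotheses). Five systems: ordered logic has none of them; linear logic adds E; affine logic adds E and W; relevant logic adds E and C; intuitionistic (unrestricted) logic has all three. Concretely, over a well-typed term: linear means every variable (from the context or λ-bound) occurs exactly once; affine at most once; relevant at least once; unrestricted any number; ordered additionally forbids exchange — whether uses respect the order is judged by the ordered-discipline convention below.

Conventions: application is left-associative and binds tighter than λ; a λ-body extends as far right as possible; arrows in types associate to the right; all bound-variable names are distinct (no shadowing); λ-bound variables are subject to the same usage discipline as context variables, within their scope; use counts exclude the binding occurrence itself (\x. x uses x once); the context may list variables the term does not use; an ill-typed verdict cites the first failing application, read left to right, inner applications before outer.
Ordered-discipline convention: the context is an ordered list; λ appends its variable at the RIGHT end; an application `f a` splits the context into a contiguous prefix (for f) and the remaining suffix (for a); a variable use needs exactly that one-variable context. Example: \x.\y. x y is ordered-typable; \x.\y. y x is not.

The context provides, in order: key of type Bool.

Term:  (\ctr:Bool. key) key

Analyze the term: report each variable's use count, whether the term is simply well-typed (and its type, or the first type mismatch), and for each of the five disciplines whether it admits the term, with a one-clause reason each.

variable uses: key: 2×, ctr (λ-bound): 0×
order of uses: key, key
typing: ✓ — Bool
ordered: ✗ — uses contraction: key ×2; ctr left unused
linear: ✗ — uses contraction: key ×2; ctr left unused
affine: ✗ — uses contraction: key ×2
relevant: ✗ — ctr left unused
unrestricted: ✓ — simply typable at Bool; W, C, E all held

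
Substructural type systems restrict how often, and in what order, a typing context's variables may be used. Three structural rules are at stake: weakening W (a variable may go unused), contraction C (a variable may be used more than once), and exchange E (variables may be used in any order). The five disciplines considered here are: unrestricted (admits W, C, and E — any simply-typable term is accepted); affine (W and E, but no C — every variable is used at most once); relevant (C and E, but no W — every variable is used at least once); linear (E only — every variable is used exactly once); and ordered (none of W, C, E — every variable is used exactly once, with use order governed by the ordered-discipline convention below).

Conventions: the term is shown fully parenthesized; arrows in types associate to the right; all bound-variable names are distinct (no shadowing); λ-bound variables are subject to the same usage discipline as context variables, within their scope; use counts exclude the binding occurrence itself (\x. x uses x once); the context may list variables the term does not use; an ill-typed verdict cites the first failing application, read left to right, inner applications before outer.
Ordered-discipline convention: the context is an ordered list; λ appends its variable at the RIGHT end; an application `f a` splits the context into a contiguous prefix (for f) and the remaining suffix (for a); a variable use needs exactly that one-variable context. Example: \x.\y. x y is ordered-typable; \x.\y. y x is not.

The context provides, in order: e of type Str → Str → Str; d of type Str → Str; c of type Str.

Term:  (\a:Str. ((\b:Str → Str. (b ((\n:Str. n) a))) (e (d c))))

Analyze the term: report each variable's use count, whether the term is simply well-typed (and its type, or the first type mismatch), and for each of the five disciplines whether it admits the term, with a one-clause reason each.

usage: e ×1; d ×1; c ×1; a (bound) ×1; b (bound) ×1; n (bound) ×1
order of uses: b, n, a, e, d, c
typing: ✓ — Str → Str
ordered: ✗, no ordered split (uses run b, n, a, e, d, c)
linear: ✓, e, d, c, a, b, n: one use apiece
affine: ✓, e, d, c, a, b, n: no repeats, contraction unneeded
relevant: ✓, every one of e, d, c, a, b, n appears
unrestricted: ✓, type-checks (Str → Str) and nothing is barred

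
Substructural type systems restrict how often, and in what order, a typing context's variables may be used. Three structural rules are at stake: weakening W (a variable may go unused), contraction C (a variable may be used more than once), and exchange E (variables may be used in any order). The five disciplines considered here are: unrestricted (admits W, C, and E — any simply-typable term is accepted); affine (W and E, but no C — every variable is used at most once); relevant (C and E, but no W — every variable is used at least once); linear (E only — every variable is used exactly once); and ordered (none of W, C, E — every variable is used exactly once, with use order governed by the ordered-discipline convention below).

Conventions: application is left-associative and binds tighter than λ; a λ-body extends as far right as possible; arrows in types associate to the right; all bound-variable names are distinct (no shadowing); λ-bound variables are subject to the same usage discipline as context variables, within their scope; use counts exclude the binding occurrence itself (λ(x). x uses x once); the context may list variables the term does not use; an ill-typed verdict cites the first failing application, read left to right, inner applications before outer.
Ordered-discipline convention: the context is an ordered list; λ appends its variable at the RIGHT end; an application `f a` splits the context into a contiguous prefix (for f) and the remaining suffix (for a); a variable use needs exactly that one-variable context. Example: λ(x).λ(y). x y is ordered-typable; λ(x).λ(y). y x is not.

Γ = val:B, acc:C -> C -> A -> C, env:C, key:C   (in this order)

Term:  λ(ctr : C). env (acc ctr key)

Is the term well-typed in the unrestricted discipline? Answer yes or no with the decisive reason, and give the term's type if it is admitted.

no — fails simple typing
usage: val: 0×, acc: 1×, env: 1×, key: 1×, ctr [bound]: 1×
left-to-right use order: env, acc, ctr, key
typing: ill-typed: non-arrow in function slot: C
all disciplines: ordered ✗ · linear ✗ · affine ✗ · relevant ✗ · unrestricted ✗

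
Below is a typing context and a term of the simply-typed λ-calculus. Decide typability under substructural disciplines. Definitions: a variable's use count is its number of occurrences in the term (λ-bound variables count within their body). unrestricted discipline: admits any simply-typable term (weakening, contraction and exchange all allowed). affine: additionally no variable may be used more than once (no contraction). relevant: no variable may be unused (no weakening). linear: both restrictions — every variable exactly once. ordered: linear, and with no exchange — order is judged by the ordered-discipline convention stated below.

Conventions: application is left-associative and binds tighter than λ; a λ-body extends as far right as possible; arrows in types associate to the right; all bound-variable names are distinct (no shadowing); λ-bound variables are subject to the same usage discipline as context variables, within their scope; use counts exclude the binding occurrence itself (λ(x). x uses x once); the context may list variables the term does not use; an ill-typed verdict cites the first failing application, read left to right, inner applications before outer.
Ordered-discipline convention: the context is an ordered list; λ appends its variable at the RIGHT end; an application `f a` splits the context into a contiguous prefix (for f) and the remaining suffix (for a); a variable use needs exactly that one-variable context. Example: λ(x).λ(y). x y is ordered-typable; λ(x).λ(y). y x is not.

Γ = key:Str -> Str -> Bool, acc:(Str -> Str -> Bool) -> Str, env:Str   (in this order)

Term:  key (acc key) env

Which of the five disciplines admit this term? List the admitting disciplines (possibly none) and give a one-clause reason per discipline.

admitting disciplines: relevant, unrestricted
variable uses: key=2, acc=1, env=1
left-to-right use order: key, acc, key, env
typing: well-typed at Bool
ordered: ✗ — repeated use of key ×2
linear: ✗ — repeated use of key ×2
affine: ✗ — repeated use of key ×2
relevant: ✓ — every one of key, acc, env appears
unrestricted: ✓ — simply typable at Bool; W, C, E all held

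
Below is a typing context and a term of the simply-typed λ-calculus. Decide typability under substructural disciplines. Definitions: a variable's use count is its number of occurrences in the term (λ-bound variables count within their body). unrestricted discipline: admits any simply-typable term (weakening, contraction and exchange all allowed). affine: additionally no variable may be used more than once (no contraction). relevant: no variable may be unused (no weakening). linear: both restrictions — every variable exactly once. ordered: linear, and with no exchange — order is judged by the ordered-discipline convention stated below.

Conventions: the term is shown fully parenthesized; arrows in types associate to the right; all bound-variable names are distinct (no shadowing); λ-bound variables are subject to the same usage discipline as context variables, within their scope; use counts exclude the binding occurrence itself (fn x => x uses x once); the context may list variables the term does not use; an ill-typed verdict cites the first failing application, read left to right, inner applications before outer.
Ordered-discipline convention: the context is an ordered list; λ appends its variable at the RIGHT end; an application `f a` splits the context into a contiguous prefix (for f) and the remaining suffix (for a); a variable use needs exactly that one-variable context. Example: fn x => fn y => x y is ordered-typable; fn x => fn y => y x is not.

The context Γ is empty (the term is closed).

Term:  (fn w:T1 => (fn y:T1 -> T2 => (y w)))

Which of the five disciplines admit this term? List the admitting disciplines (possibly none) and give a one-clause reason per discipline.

admitted by: linear, affine, relevant, unrestricted
counts: w [bound]: 1×; y [bound]: 1×
uses in reading order: y, w
typing: the term checks, with type T1 -> (T1 -> T2) -> T2
ordered: ✗ — needs exchange: uses follow y, w
linear: ✓ — single use per variable (w, y)
affine: ✓ — w, y: no repeats, contraction unneeded
relevant: ✓ — at least one use each (w, y)
unrestricted: ✓ — simply typable at T1 -> (T1 -> T2) -> T2; W, C, E all held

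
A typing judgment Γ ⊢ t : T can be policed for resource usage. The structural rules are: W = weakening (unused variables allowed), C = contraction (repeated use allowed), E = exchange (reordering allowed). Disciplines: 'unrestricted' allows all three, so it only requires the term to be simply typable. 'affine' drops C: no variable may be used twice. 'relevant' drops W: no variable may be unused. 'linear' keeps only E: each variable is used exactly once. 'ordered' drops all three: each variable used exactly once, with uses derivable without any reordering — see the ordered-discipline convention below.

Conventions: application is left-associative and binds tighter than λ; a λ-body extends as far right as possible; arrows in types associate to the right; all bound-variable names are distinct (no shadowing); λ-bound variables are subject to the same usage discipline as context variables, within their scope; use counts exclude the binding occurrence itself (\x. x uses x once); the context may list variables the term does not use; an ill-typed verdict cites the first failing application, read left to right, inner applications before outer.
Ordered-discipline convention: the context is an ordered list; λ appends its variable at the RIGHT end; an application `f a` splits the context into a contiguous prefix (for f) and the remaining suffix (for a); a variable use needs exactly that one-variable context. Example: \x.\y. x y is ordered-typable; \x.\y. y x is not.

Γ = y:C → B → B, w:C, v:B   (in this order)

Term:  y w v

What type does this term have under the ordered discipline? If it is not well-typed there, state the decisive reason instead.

term : B
use counts: y: 1; w: 1; v: 1
uses in reading order: y, w, v
typing: well-typed at B
per-discipline verdicts: ordered ✓ | linear ✓ | affine ✓ | relevant ✓ | unrestricted ✓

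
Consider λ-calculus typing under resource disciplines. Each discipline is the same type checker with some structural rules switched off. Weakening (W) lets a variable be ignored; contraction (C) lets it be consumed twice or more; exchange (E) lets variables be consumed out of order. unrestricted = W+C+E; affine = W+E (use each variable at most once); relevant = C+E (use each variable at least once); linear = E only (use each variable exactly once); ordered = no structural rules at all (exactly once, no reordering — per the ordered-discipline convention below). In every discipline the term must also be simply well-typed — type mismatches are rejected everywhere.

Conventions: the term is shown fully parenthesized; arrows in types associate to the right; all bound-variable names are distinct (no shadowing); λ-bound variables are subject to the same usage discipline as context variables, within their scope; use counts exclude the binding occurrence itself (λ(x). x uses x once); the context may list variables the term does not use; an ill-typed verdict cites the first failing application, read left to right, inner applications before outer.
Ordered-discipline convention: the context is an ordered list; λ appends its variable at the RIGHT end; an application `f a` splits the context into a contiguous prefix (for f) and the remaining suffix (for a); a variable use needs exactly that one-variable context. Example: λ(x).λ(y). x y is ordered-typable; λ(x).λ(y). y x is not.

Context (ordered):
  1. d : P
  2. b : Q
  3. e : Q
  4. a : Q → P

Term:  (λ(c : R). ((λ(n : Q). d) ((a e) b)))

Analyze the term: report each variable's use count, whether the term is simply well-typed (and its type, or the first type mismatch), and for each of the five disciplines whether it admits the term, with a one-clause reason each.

variable uses: d: 1; b: 1; e: 1; a: 1; c [bound]: 0; n [bound]: 0
use order (left to right): d, a, e, b
typing: ill-typed: non-arrow in function slot: P
ordered ✗ (not simply typable)
linear ✗ (fails simple typing)
affine ✗ (a type mismatch blocks all five)
relevant ✗ (the type mismatch rejects it)
unrestricted ✗ (not simply typable)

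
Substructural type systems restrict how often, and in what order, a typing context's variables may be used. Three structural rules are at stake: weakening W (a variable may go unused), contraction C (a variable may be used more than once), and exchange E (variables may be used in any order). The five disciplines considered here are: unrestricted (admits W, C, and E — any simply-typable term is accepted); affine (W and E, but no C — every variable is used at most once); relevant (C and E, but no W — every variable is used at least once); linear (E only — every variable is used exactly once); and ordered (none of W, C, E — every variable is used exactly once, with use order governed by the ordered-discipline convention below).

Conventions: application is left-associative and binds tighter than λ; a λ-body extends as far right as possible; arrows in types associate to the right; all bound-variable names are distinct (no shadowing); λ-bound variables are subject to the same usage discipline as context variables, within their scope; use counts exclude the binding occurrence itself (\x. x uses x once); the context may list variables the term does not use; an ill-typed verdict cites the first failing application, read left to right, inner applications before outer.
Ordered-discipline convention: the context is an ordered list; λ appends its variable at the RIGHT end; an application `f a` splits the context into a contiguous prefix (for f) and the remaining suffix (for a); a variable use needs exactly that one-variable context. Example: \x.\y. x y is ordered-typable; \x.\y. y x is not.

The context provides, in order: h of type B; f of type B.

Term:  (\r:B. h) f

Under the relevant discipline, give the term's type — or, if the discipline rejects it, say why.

not well-typed under relevant — r left unused
counts: h=1, f=1, r [bound]=0
left-to-right use order: h, f
typing: well-typed — term : B
across the five disciplines: ordered ✗, linear ✗, affine ✓, relevant ✗, unrestricted ✓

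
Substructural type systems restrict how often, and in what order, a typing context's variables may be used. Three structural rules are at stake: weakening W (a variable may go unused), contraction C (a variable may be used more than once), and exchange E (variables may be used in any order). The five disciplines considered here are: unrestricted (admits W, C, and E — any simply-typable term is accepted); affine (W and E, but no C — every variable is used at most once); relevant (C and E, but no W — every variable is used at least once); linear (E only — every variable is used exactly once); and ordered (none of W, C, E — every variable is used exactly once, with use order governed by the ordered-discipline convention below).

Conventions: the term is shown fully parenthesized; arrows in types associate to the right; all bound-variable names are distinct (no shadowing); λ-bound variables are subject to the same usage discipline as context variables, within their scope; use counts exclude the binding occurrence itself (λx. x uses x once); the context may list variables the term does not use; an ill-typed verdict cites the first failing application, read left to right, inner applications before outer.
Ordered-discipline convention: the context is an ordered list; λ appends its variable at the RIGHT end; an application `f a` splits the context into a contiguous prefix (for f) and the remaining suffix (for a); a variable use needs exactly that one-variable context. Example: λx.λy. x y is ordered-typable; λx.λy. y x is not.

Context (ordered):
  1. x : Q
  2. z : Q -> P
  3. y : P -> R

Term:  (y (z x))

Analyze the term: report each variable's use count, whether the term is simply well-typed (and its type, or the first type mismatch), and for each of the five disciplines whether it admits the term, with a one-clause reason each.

use counts: x=1; z=1; y=1
use order (left to right): y, z, x
typing: ✓ — R
ordered: ✗ — needs exchange: uses follow y, z, x
linear: ✓ — single use per variable (x, z, y)
affine: ✓ — none of x, z, y used more than once
relevant: ✓ — at least one use each (x, z, y)
unrestricted: ✓ — typability at R is all that's needed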